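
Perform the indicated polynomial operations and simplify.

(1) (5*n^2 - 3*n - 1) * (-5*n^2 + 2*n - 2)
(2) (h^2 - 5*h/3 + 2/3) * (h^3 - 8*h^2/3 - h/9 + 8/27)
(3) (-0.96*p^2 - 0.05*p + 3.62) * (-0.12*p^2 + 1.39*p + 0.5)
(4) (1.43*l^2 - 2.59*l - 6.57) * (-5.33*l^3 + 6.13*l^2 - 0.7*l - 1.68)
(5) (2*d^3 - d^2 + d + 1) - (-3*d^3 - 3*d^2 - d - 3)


(1) = -25*n^4 + 25*n^3 - 11*n^2 + 4*n + 2
(2) = h^5 - 13*h^4/3 + 5*h^3 - 35*h^2/27 - 46*h/81 + 16/81
(3) = 0.1152*p^4 - 1.3284*p^3 - 0.9839*p^2 + 5.0068*p + 1.81
(4) = -7.6219*l^5 + 22.5706*l^4 + 18.1404*l^3 - 40.8635*l^2 + 8.9502*l + 11.0376
(5) = 5*d^3 + 2*d^2 + 2*d + 4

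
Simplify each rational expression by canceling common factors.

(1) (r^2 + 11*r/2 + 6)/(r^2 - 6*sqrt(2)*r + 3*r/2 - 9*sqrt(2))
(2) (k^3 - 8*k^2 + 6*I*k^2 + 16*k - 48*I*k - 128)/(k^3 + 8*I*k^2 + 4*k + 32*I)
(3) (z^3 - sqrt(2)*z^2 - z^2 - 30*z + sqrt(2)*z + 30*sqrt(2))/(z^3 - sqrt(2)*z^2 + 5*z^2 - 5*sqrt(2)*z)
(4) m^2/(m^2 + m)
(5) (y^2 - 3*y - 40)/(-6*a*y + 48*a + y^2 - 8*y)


(1) = (4*r + 16)/(4*r - 24*sqrt(2))
(2) = (k - 8)/(k + 2*I)
(3) = (z - 6)/z
(4) = m/(m + 1)
(5) = (y + 5)/(-6*a + y)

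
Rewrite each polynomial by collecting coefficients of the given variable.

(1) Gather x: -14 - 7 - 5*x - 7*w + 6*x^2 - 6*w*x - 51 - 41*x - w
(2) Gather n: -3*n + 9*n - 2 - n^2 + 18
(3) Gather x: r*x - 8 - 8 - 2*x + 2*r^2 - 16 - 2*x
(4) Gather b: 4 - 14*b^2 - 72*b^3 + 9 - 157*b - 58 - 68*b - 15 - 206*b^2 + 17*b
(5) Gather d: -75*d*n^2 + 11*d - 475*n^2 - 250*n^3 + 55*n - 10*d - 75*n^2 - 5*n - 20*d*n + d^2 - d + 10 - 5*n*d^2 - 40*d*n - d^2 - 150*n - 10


(1) = -8*w + 6*x^2 + x*(-6*w - 46) - 72
(2) = -n^2 + 6*n + 16
(3) = 2*r^2 + x*(r - 4) - 32
(4) = -72*b^3 - 220*b^2 - 208*b - 60
(5) = -5*d^2*n + d*(-75*n^2 - 60*n) - 250*n^3 - 550*n^2 - 100*n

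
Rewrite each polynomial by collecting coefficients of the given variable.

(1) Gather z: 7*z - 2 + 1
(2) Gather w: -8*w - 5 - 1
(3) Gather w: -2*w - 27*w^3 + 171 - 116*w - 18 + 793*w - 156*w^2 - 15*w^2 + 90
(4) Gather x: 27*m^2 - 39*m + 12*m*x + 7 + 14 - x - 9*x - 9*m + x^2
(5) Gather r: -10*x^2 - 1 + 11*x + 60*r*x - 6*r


(1) = 7*z - 1
(2) = -8*w - 6
(3) = -27*w^3 - 171*w^2 + 675*w + 243
(4) = 27*m^2 - 48*m + x^2 + x*(12*m - 10) + 21
(5) = r*(60*x - 6) - 10*x^2 + 11*x - 1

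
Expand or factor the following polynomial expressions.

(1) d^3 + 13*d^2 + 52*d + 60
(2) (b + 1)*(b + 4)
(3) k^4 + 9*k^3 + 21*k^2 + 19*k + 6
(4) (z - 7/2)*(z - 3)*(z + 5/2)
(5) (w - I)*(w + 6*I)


(1) = (d + 2)*(d + 5)*(d + 6)
(2) = b^2 + 5*b + 4
(3) = (k + 1)^3*(k + 6)
(4) = z^3 - 4*z^2 - 23*z/4 + 105/4
(5) = w^2 + 5*I*w + 6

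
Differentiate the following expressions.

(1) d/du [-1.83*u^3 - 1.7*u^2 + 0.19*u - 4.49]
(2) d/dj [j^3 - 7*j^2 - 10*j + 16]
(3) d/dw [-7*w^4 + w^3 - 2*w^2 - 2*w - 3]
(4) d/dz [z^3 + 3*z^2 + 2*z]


(1) = -5.49*u^2 - 3.4*u + 0.19
(2) = 3*j^2 - 14*j - 10
(3) = -28*w^3 + 3*w^2 - 4*w - 2
(4) = 3*z^2 + 6*z + 2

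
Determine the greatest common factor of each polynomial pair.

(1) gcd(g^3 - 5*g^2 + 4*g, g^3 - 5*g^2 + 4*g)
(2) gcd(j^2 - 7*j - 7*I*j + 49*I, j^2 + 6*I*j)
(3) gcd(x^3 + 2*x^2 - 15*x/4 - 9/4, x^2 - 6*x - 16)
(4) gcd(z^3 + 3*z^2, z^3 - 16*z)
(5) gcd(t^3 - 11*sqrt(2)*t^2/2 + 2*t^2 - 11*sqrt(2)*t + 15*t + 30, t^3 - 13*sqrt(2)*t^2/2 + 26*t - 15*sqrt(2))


(1) = gcd(g*(g - 4)*(g - 1), g*(g - 4)*(g - 1)) = g^3 - 5*g^2 + 4*g
(2) = 1
(3) = gcd((x - 3/2)*(x + 1/2)*(x + 3), (x - 8)*(x + 2)) = 1
(4) = gcd(z^2*(z + 3), z*(z - 4)*(z + 4)) = z
(5) = t^2 - 11*sqrt(2)*t/2 + 15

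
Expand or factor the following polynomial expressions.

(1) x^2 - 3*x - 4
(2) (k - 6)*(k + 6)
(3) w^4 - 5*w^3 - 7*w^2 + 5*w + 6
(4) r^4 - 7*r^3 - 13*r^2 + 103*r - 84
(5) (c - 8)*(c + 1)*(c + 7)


(1) = (x - 4)*(x + 1)
(2) = k^2 - 36
(3) = (w - 6)*(w - 1)*(w + 1)^2
(4) = (r - 7)*(r - 3)*(r - 1)*(r + 4)
(5) = c^3 - 57*c - 56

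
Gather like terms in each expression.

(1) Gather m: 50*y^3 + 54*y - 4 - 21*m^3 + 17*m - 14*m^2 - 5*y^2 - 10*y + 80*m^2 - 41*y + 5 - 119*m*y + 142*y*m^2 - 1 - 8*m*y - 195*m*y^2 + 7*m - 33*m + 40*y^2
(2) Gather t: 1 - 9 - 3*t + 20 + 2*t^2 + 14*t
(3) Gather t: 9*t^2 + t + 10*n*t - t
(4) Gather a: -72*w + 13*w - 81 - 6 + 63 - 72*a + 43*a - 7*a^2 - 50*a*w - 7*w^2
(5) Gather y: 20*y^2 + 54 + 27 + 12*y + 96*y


(1) = -21*m^3 + m^2*(142*y + 66) + m*(-195*y^2 - 127*y - 9) + 50*y^3 + 35*y^2 + 3*y
(2) = 2*t^2 + 11*t + 12
(3) = 10*n*t + 9*t^2
(4) = -7*a^2 + a*(-50*w - 29) - 7*w^2 - 59*w - 24
(5) = 20*y^2 + 108*y + 81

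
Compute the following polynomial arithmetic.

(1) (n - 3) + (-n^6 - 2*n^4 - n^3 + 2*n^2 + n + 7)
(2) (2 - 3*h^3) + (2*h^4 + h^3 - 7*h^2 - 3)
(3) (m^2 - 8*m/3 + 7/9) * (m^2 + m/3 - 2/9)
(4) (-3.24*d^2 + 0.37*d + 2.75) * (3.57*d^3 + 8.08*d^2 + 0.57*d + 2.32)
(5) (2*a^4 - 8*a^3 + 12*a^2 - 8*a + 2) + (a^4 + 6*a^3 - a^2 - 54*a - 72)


(1) = -n^6 - 2*n^4 - n^3 + 2*n^2 + 2*n + 4
(2) = 2*h^4 - 2*h^3 - 7*h^2 - 1
(3) = m^4 - 7*m^3/3 - m^2/3 + 23*m/27 - 14/81
(4) = -11.5668*d^5 - 24.8583*d^4 + 10.9603*d^3 + 14.9141*d^2 + 2.4259*d + 6.38
(5) = 3*a^4 - 2*a^3 + 11*a^2 - 62*a - 70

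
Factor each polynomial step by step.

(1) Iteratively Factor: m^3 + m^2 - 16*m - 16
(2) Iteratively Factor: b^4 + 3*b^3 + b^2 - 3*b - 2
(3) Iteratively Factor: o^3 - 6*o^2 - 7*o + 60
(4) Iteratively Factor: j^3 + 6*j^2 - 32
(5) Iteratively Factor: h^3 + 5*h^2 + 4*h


(1) = (m + 1)*(m^2 - 16) = (m - 4)*(m + 1)*(m + 4)
(2) = (b + 1)*(b^3 + 2*b^2 - b - 2) = (b + 1)^2*(b^2 + b - 2) = (b - 1)*(b + 1)^2*(b + 2)
(3) = (o + 3)*(o^2 - 9*o + 20) = (o - 5)*(o + 3)*(o - 4)
(4) = (j + 4)*(j^2 + 2*j - 8) = (j + 4)^2*(j - 2)
(5) = (h + 4)*(h^2 + h) = (h + 1)*(h + 4)*(h)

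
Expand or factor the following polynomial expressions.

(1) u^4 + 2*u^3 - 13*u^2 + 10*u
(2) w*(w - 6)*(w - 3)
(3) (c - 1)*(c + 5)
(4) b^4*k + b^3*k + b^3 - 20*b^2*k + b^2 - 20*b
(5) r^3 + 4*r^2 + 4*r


(1) = u*(u - 2)*(u - 1)*(u + 5)
(2) = w^3 - 9*w^2 + 18*w
(3) = c^2 + 4*c - 5
(4) = b*(b - 4)*(b + 5)*(b*k + 1)
(5) = r*(r + 2)^2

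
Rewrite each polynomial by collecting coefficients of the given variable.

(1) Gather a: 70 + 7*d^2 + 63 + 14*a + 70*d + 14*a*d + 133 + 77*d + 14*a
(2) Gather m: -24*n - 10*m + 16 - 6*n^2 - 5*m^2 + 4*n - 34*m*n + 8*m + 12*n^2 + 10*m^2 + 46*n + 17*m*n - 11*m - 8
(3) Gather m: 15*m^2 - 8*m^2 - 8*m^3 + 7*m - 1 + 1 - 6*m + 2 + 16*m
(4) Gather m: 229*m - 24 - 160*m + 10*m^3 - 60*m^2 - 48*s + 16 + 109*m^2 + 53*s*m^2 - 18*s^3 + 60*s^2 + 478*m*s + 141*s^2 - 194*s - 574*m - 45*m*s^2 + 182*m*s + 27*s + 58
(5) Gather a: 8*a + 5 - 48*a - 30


(1) = a*(14*d + 28) + 7*d^2 + 147*d + 266
(2) = 5*m^2 + m*(-17*n - 13) + 6*n^2 + 26*n + 8
(3) = -8*m^3 + 7*m^2 + 17*m + 2
(4) = 10*m^3 + m^2*(53*s + 49) + m*(-45*s^2 + 660*s - 505) - 18*s^3 + 201*s^2 - 215*s + 50
(5) = -40*a - 25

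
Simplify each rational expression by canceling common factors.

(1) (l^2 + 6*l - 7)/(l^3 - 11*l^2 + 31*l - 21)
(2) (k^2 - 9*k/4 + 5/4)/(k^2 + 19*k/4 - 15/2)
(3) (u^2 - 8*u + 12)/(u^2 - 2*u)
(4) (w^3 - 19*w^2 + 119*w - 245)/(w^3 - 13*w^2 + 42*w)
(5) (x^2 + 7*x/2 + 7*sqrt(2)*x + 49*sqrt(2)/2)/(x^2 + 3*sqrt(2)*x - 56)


(1) = (l + 7)/(l^2 - 10*l + 21)
(2) = (k - 1)/(k + 6)
(3) = (u - 6)/u
(4) = (w^2 - 12*w + 35)/(w^2 - 6*w)
(5) = (2*x + 7)/(2*x - 8*sqrt(2))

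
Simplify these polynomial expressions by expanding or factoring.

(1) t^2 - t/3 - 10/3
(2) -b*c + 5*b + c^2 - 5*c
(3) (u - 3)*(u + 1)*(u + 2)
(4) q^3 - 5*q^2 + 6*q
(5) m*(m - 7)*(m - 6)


(1) = (t - 2)*(t + 5/3)
(2) = (-b + c)*(c - 5)
(3) = u^3 - 7*u - 6
(4) = q*(q - 3)*(q - 2)
(5) = m^3 - 13*m^2 + 42*m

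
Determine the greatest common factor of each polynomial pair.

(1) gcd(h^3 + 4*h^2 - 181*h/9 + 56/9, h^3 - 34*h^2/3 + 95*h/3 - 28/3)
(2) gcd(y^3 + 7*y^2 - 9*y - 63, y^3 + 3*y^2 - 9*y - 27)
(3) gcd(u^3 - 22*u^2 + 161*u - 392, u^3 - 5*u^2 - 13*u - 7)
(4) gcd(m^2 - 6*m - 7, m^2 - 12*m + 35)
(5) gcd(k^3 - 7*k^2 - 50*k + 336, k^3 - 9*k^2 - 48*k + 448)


(1) = gcd((h - 8/3)*(h - 1/3)*(h + 7), (h - 7)*(h - 4)*(h - 1/3)) = h - 1/3
(2) = y^2 - 9
(3) = u - 7
(4) = m - 7
(5) = gcd((k - 8)*(k - 6)*(k + 7), (k - 8)^2*(k + 7)) = k^2 - k - 56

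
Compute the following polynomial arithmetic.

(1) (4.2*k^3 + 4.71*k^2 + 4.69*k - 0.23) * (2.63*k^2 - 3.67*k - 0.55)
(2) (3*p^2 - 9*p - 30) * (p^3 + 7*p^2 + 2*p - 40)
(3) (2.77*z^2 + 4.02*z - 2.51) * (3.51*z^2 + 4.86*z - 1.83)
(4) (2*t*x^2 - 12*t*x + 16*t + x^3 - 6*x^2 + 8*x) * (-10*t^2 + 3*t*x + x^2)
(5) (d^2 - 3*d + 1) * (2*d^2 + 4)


(1) = 11.046*k^5 - 3.0267*k^4 - 7.261*k^3 - 20.4077*k^2 - 1.7354*k + 0.1265
(2) = 3*p^5 + 12*p^4 - 87*p^3 - 348*p^2 + 300*p + 1200
(3) = 9.7227*z^4 + 27.5724*z^3 + 5.658*z^2 - 19.5552*z + 4.5933
(4) = -20*t^3*x^2 + 120*t^3*x - 160*t^3 - 4*t^2*x^3 + 24*t^2*x^2 - 32*t^2*x + 5*t*x^4 - 30*t*x^3 + 40*t*x^2 + x^5 - 6*x^4 + 8*x^3
(5) = 2*d^4 - 6*d^3 + 6*d^2 - 12*d + 4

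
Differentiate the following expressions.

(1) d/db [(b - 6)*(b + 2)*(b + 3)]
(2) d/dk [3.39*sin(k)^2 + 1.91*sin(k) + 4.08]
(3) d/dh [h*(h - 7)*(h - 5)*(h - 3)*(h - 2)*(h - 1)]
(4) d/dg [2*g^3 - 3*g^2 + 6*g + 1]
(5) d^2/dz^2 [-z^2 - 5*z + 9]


(1) = 3*b^2 - 2*b - 24
(2) = (6.78*sin(k) + 1.91)*cos(k)
(3) = 6*h^5 - 90*h^4 + 472*h^3 - 1044*h^2 + 914*h - 210
(4) = 6*g^2 - 6*g + 6
(5) = -2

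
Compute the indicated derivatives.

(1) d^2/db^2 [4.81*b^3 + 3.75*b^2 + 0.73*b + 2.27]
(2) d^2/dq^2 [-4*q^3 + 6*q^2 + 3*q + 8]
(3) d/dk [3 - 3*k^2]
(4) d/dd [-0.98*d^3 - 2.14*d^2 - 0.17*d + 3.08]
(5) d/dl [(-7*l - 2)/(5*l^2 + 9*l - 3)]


(1) = 28.86*b + 7.5
(2) = 12 - 24*q
(3) = -6*k
(4) = -2.94*d^2 - 4.28*d - 0.17
(5) = (35*l^2 + 20*l + 39)/(25*l^4 + 90*l^3 + 51*l^2 - 54*l + 9)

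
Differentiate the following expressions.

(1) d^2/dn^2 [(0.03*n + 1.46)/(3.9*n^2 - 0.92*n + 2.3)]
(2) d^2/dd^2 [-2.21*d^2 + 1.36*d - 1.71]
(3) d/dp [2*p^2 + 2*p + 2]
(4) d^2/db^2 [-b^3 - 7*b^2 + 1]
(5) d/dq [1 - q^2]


(1) = ((0.03*n + 1.46)*(7.8*n - 0.92)*(15.6*n - 1.84) - (0.702*n + 11.3328)*(3.9*n^2 - 0.92*n + 2.3))/(3.9*n^2 - 0.92*n + 2.3)^3
(2) = -4.42000000000000
(3) = 4*p + 2
(4) = -6*b - 14
(5) = -2*q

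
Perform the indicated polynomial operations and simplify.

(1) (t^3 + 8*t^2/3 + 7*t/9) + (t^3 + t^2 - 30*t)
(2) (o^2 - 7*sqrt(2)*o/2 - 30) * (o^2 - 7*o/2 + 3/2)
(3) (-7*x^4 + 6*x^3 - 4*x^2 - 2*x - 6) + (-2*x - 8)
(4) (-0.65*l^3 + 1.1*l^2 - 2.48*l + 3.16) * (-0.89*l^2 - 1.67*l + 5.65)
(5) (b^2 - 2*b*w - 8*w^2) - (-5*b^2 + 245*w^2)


(1) = 2*t^3 + 11*t^2/3 - 263*t/9
(2) = o^4 - 7*sqrt(2)*o^3/2 - 7*o^3/2 - 57*o^2/2 + 49*sqrt(2)*o^2/4 - 21*sqrt(2)*o/4 + 105*o - 45
(3) = -7*x^4 + 6*x^3 - 4*x^2 - 4*x - 14
(4) = 0.5785*l^5 + 0.1065*l^4 - 3.3023*l^3 + 7.5442*l^2 - 19.2892*l + 17.854
(5) = 6*b^2 - 2*b*w - 253*w^2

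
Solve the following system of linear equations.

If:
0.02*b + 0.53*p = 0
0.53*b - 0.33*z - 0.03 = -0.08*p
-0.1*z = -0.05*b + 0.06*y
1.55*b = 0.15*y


Then:
b = 0.01
p = -0.00
y = 0.13
z = -0.07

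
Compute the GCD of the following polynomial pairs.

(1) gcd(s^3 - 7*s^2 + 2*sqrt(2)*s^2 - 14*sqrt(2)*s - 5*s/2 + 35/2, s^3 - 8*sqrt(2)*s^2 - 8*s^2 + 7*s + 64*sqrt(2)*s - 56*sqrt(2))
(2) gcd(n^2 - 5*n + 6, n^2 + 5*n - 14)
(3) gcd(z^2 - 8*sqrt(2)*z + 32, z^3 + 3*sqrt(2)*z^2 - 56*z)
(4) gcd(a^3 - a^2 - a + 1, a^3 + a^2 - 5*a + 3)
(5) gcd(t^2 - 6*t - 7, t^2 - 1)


(1) = gcd((s - 7)*(s - sqrt(2)/2)*(s + 5*sqrt(2)/2), (s - 7)*(s - 1)*(s - 8*sqrt(2))) = s - 7
(2) = n - 2
(3) = z - 4*sqrt(2)
(4) = a^2 - 2*a + 1
(5) = t + 1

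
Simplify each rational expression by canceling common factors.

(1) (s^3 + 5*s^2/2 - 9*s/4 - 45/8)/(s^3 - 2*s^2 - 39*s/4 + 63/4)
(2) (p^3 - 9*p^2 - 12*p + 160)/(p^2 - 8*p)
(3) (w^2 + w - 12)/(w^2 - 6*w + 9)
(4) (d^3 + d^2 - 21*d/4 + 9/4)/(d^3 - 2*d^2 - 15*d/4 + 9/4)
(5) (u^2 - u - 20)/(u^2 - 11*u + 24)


(1) = (4*s^2 + 16*s + 15)/(4*s^2 - 2*s - 42)
(2) = (p^2 - p - 20)/p
(3) = (w + 4)/(w - 3)
(4) = (2*d^2 + 3*d - 9)/(2*d^2 - 3*d - 9)
(5) = (u^2 - u - 20)/(u^2 - 11*u + 24)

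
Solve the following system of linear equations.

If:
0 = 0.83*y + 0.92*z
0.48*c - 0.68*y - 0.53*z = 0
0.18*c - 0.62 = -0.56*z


Then:
c = -0.61
y = -1.44
z = 1.30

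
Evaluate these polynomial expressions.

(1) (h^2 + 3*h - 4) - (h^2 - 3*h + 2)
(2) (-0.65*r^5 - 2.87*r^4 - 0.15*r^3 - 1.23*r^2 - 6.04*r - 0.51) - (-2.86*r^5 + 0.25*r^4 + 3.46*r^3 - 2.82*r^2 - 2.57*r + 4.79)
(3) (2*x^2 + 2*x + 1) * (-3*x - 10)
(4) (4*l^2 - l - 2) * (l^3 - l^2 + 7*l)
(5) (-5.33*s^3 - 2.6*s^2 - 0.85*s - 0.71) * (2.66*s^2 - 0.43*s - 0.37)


(1) = 6*h - 6
(2) = 2.21*r^5 - 3.12*r^4 - 3.61*r^3 + 1.59*r^2 - 3.47*r - 5.3
(3) = -6*x^3 - 26*x^2 - 23*x - 10
(4) = 4*l^5 - 5*l^4 + 27*l^3 - 5*l^2 - 14*l
(5) = -14.1778*s^5 - 4.6241*s^4 + 0.8291*s^3 - 0.5611*s^2 + 0.6198*s + 0.2627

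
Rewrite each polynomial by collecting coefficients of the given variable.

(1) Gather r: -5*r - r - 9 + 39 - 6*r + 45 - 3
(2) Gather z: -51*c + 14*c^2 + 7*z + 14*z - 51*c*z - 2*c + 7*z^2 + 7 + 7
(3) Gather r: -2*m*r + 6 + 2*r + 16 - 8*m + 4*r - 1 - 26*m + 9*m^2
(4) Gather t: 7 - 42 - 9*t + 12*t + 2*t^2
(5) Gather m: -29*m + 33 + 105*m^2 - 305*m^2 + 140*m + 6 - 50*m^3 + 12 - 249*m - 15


(1) = 72 - 12*r
(2) = 14*c^2 - 53*c + 7*z^2 + z*(21 - 51*c) + 14
(3) = 9*m^2 - 34*m + r*(6 - 2*m) + 21
(4) = 2*t^2 + 3*t - 35
(5) = -50*m^3 - 200*m^2 - 138*m + 36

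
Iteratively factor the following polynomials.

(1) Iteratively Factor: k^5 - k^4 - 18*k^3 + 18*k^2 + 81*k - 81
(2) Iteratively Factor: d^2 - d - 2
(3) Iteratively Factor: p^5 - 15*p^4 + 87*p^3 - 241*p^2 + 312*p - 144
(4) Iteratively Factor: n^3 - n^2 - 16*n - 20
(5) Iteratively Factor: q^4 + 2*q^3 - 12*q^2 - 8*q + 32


(1) = (k + 3)*(k^4 - 4*k^3 - 6*k^2 + 36*k - 27) = (k - 3)*(k + 3)*(k^3 - k^2 - 9*k + 9) = (k - 3)*(k + 3)^2*(k^2 - 4*k + 3) = (k - 3)^2*(k + 3)^2*(k - 1)
(2) = (d - 2)*(d + 1)
(3) = (p - 3)*(p^4 - 12*p^3 + 51*p^2 - 88*p + 48) = (p - 4)*(p - 3)*(p^3 - 8*p^2 + 19*p - 12) = (p - 4)*(p - 3)^2*(p^2 - 5*p + 4) = (p - 4)^2*(p - 3)^2*(p - 1)
(4) = (n + 2)*(n^2 - 3*n - 10) = (n + 2)^2*(n - 5)
(5) = (q + 2)*(q^3 - 12*q + 16) = (q - 2)*(q + 2)*(q^2 + 2*q - 8) = (q - 2)^2*(q + 2)*(q + 4)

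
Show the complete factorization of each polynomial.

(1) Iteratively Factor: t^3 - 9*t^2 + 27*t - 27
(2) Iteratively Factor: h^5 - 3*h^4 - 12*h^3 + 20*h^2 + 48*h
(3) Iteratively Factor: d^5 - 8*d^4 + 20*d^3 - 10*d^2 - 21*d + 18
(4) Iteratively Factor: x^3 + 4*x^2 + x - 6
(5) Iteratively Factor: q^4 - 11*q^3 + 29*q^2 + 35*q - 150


(1) = (t - 3)*(t^2 - 6*t + 9) = (t - 3)^2*(t - 3)
(2) = (h + 2)*(h^4 - 5*h^3 - 2*h^2 + 24*h) = (h - 4)*(h + 2)*(h^3 - h^2 - 6*h) = (h - 4)*(h + 2)^2*(h^2 - 3*h) = h*(h - 4)*(h + 2)^2*(h - 3)
(3) = (d - 3)*(d^4 - 5*d^3 + 5*d^2 + 5*d - 6) = (d - 3)*(d - 1)*(d^3 - 4*d^2 + d + 6) = (d - 3)^2*(d - 1)*(d^2 - d - 2) = (d - 3)^2*(d - 1)*(d + 1)*(d - 2)
(4) = (x - 1)*(x^2 + 5*x + 6) = (x - 1)*(x + 2)*(x + 3)
(5) = (q - 3)*(q^3 - 8*q^2 + 5*q + 50) = (q - 3)*(q + 2)*(q^2 - 10*q + 25) = (q - 5)*(q - 3)*(q + 2)*(q - 5)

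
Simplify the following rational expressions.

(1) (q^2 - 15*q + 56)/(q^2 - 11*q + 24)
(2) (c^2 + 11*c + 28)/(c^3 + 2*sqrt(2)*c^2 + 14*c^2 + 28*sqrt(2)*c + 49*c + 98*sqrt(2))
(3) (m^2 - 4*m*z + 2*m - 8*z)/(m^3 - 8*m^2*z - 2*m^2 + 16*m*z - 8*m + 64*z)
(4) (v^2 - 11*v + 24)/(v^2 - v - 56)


(1) = (q - 7)/(q - 3)
(2) = (c + 4)/(c^2 + c*(2*sqrt(2) + 7) + 14*sqrt(2))
(3) = (-m + 4*z)/(-m^2 + 8*m*z + 4*m - 32*z)
(4) = (v - 3)/(v + 7)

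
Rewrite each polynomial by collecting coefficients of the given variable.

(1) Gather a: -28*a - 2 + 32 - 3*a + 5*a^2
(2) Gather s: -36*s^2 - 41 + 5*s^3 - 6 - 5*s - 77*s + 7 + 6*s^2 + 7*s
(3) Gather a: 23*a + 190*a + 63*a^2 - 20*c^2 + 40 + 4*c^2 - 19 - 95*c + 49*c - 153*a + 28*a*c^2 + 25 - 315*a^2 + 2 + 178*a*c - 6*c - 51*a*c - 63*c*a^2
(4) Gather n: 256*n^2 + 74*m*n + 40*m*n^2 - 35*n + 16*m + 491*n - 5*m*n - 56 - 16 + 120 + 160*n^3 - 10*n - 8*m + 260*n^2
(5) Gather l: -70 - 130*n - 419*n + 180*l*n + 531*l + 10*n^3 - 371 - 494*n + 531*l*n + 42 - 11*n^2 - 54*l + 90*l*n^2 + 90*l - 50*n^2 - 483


(1) = 5*a^2 - 31*a + 30
(2) = 5*s^3 - 30*s^2 - 75*s - 40
(3) = a^2*(-63*c - 252) + a*(28*c^2 + 127*c + 60) - 16*c^2 - 52*c + 48
(4) = 8*m + 160*n^3 + n^2*(40*m + 516) + n*(69*m + 446) + 48
(5) = l*(90*n^2 + 711*n + 567) + 10*n^3 - 61*n^2 - 1043*n - 882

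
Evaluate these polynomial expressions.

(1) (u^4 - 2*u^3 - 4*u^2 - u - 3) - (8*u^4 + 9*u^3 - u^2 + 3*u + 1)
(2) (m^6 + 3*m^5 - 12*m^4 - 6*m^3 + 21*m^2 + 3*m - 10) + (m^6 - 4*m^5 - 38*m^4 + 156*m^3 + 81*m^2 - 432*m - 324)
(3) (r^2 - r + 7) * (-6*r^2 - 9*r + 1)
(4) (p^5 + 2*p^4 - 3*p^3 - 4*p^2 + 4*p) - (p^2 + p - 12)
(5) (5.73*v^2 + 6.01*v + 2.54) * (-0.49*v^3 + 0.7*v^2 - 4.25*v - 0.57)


(1) = -7*u^4 - 11*u^3 - 3*u^2 - 4*u - 4
(2) = 2*m^6 - m^5 - 50*m^4 + 150*m^3 + 102*m^2 - 429*m - 334
(3) = -6*r^4 - 3*r^3 - 32*r^2 - 64*r + 7
(4) = p^5 + 2*p^4 - 3*p^3 - 5*p^2 + 3*p + 12
(5) = -2.8077*v^5 + 1.0661*v^4 - 21.3901*v^3 - 27.0306*v^2 - 14.2207*v - 1.4478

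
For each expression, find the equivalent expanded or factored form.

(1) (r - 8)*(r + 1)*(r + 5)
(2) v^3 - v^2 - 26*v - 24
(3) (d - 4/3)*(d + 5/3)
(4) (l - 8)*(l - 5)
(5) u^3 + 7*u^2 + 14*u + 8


(1) = r^3 - 2*r^2 - 43*r - 40
(2) = (v - 6)*(v + 1)*(v + 4)
(3) = d^2 + d/3 - 20/9
(4) = l^2 - 13*l + 40
(5) = (u + 1)*(u + 2)*(u + 4)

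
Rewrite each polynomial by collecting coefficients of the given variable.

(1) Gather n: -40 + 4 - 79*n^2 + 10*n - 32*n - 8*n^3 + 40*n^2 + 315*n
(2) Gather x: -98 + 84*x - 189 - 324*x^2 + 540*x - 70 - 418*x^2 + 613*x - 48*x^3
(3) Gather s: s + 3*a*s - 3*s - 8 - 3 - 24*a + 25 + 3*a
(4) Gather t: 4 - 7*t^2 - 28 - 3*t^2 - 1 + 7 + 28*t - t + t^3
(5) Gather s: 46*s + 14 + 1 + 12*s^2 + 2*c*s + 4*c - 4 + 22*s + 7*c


(1) = -8*n^3 - 39*n^2 + 293*n - 36
(2) = -48*x^3 - 742*x^2 + 1237*x - 357
(3) = -21*a + s*(3*a - 2) + 14
(4) = t^3 - 10*t^2 + 27*t - 18
(5) = 11*c + 12*s^2 + s*(2*c + 68) + 11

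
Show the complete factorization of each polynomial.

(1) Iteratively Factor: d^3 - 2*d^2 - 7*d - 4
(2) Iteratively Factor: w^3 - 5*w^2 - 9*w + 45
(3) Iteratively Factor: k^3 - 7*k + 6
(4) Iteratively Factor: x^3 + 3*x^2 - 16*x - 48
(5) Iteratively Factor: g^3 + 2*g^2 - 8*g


(1) = (d + 1)*(d^2 - 3*d - 4) = (d + 1)^2*(d - 4)
(2) = (w - 5)*(w^2 - 9) = (w - 5)*(w + 3)*(w - 3)
(3) = (k + 3)*(k^2 - 3*k + 2) = (k - 2)*(k + 3)*(k - 1)
(4) = (x + 3)*(x^2 - 16) = (x - 4)*(x + 3)*(x + 4)
(5) = (g - 2)*(g^2 + 4*g) = g*(g - 2)*(g + 4)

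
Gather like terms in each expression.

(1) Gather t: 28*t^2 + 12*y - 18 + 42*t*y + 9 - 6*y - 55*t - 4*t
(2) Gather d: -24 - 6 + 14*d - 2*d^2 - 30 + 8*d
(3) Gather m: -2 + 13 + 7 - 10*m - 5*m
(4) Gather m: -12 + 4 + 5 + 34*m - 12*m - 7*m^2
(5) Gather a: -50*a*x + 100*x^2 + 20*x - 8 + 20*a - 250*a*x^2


(1) = 28*t^2 + t*(42*y - 59) + 6*y - 9
(2) = -2*d^2 + 22*d - 60
(3) = 18 - 15*m
(4) = -7*m^2 + 22*m - 3
(5) = a*(-250*x^2 - 50*x + 20) + 100*x^2 + 20*x - 8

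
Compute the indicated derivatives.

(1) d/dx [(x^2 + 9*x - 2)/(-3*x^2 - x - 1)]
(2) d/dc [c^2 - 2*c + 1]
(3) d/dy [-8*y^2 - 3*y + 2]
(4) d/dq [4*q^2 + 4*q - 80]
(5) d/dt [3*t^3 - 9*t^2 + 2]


(1) = (26*x^2 - 14*x - 11)/(9*x^4 + 6*x^3 + 7*x^2 + 2*x + 1)
(2) = 2*c - 2
(3) = -16*y - 3
(4) = 8*q + 4
(5) = 9*t*(t - 2)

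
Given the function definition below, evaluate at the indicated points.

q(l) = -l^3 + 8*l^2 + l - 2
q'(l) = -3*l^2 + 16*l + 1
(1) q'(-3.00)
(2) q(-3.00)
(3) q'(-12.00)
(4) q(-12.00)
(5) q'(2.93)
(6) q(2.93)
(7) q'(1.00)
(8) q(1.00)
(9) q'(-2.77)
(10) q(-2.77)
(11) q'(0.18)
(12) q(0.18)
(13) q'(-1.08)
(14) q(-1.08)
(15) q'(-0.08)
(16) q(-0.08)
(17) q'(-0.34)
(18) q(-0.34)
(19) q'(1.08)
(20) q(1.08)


(1) = -74.00
(2) = 94.00
(3) = -623.00
(4) = 2866.00
(5) = 22.13
(6) = 44.46
(7) = 14.00
(8) = 6.00
(9) = -66.34
(10) = 77.87
(11) = 3.78
(12) = -1.57
(13) = -19.78
(14) = 7.51
(15) = -0.30
(16) = -2.03
(17) = -4.79
(18) = -1.38
(19) = 14.78
(20) = 7.15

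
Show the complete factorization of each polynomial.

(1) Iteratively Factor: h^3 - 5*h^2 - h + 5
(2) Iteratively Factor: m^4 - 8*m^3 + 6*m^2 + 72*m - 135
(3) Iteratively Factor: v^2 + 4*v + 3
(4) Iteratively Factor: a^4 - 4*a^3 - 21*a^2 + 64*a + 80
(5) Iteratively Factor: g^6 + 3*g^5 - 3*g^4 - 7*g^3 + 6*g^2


(1) = (h + 1)*(h^2 - 6*h + 5) = (h - 5)*(h + 1)*(h - 1)
(2) = (m - 5)*(m^3 - 3*m^2 - 9*m + 27) = (m - 5)*(m - 3)*(m^2 - 9) = (m - 5)*(m - 3)*(m + 3)*(m - 3)
(3) = (v + 3)*(v + 1)
(4) = (a + 4)*(a^3 - 8*a^2 + 11*a + 20) = (a - 4)*(a + 4)*(a^2 - 4*a - 5) = (a - 4)*(a + 1)*(a + 4)*(a - 5)
(5) = (g + 2)*(g^5 + g^4 - 5*g^3 + 3*g^2) = g*(g + 2)*(g^4 + g^3 - 5*g^2 + 3*g) = g*(g + 2)*(g + 3)*(g^3 - 2*g^2 + g) = g*(g - 1)*(g + 2)*(g + 3)*(g^2 - g) = g*(g - 1)^2*(g + 2)*(g + 3)*(g)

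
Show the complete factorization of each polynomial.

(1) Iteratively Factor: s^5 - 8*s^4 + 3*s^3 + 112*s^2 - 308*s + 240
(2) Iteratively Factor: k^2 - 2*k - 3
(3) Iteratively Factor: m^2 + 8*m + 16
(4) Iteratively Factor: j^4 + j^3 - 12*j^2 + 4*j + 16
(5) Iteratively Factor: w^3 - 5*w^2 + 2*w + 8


(1) = (s - 2)*(s^4 - 6*s^3 - 9*s^2 + 94*s - 120) = (s - 5)*(s - 2)*(s^3 - s^2 - 14*s + 24) = (s - 5)*(s - 3)*(s - 2)*(s^2 + 2*s - 8) = (s - 5)*(s - 3)*(s - 2)*(s + 4)*(s - 2)
(2) = (k - 3)*(k + 1)
(3) = (m + 4)*(m + 4)
(4) = (j + 1)*(j^3 - 12*j + 16) = (j - 2)*(j + 1)*(j^2 + 2*j - 8) = (j - 2)^2*(j + 1)*(j + 4)
(5) = (w - 2)*(w^2 - 3*w - 4) = (w - 2)*(w + 1)*(w - 4)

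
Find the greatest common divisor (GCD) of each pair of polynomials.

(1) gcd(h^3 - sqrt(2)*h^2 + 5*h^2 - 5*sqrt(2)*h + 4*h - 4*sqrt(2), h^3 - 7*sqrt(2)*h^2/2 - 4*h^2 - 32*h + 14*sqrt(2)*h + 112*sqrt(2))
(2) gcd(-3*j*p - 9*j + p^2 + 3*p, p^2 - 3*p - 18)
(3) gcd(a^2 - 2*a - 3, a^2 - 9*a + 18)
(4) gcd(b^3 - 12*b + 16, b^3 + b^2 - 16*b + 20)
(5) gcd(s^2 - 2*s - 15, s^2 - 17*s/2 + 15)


(1) = h + 4
(2) = gcd((-3*j + p)*(p + 3), (p - 6)*(p + 3)) = p + 3
(3) = a - 3
(4) = gcd((b - 2)^2*(b + 4), (b - 2)^2*(b + 5)) = b^2 - 4*b + 4
(5) = 1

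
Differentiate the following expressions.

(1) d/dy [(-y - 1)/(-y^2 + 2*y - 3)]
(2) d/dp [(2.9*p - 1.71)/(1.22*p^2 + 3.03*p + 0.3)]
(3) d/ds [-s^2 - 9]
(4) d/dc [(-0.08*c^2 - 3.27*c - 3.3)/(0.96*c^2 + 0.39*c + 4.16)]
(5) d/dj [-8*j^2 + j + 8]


(1) = (y^2 - 2*y - 2*(y - 1)*(y + 1) + 3)/(y^2 - 2*y + 3)^2
(2) = (-3.538*p^2 + 4.1724*p + 6.0513)/(1.4884*p^4 + 7.3932*p^3 + 9.9129*p^2 + 1.818*p + 0.09)
(3) = -2*s
(4) = (3.108*c^2 + 5.6704*c - 12.3162)/(0.9216*c^4 + 0.7488*c^3 + 8.1393*c^2 + 3.2448*c + 17.3056)
(5) = 1 - 16*j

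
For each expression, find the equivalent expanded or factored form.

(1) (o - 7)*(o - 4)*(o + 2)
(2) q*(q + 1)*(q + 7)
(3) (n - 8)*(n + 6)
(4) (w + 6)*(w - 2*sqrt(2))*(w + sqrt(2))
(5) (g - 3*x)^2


(1) = o^3 - 9*o^2 + 6*o + 56
(2) = q^3 + 8*q^2 + 7*q
(3) = n^2 - 2*n - 48
(4) = w^3 - sqrt(2)*w^2 + 6*w^2 - 6*sqrt(2)*w - 4*w - 24
(5) = g^2 - 6*g*x + 9*x^2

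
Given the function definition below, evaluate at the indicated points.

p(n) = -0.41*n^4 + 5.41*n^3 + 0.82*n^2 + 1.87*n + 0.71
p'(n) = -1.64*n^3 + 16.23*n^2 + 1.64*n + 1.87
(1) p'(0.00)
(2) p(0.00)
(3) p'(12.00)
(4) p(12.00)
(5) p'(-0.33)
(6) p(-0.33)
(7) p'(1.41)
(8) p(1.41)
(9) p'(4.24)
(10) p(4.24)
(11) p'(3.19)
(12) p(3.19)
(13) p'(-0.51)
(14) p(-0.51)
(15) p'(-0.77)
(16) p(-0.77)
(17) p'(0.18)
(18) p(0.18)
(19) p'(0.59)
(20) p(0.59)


(1) = 1.87
(2) = 0.71
(3) = -475.25
(4) = 987.95
(5) = 3.16
(6) = -0.02
(7) = 31.85
(8) = 18.52
(9) = 175.59
(10) = 303.25
(11) = 119.02
(12) = 148.18
(13) = 5.47
(14) = -0.78
(15) = 10.98
(16) = -2.86
(17) = 2.68
(18) = 1.10
(19) = 8.15
(20) = 3.16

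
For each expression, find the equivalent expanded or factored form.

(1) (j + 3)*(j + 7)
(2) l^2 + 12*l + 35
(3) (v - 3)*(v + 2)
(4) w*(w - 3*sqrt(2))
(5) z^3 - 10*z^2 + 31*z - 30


(1) = j^2 + 10*j + 21
(2) = (l + 5)*(l + 7)
(3) = v^2 - v - 6
(4) = w^2 - 3*sqrt(2)*w
(5) = (z - 5)*(z - 3)*(z - 2)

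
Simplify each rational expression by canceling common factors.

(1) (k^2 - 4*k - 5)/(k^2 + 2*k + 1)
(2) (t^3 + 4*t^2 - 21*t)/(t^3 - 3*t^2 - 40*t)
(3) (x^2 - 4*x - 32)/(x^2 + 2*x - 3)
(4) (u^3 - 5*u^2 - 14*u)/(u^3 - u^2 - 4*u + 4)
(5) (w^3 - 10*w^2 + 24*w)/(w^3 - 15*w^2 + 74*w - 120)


(1) = (k - 5)/(k + 1)
(2) = (t^2 + 4*t - 21)/(t^2 - 3*t - 40)
(3) = (x^2 - 4*x - 32)/(x^2 + 2*x - 3)
(4) = (u^2 - 7*u)/(u^2 - 3*u + 2)
(5) = w/(w - 5)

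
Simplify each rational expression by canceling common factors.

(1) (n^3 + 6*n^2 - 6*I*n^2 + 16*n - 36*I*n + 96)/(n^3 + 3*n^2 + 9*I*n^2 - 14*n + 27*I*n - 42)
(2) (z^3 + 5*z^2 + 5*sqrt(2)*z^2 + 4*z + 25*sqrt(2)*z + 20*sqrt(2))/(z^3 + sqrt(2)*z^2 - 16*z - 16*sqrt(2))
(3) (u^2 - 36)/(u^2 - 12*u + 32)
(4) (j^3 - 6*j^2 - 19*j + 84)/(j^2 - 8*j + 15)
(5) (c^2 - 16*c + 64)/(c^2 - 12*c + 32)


(1) = (n^2 + n*(6 - 8*I) - 48*I)/(n^2 + n*(3 + 7*I) + 21*I)
(2) = (z^2 + z*(1 + 5*sqrt(2)) + 5*sqrt(2))/(z^2 + z*(-4 + sqrt(2)) - 4*sqrt(2))
(3) = (u^2 - 36)/(u^2 - 12*u + 32)
(4) = (j^2 - 3*j - 28)/(j - 5)
(5) = (c - 8)/(c - 4)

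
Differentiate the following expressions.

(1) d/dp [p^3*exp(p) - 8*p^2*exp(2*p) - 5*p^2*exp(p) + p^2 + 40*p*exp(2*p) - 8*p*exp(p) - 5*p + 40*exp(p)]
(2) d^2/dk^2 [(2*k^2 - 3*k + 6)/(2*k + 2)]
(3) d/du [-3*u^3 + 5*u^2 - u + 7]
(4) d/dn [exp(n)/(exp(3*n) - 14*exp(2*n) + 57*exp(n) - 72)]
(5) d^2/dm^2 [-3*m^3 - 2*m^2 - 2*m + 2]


(1) = p^3*exp(p) - 16*p^2*exp(2*p) - 2*p^2*exp(p) + 64*p*exp(2*p) - 18*p*exp(p) + 2*p + 40*exp(2*p) + 32*exp(p) - 5
(2) = 11/(k^3 + 3*k^2 + 3*k + 1)
(3) = -9*u^2 + 10*u - 1
(4) = 2*(-exp(2*n) + 4*exp(n) + 12)*exp(n)/(exp(5*n) - 25*exp(4*n) + 235*exp(3*n) - 1035*exp(2*n) + 2160*exp(n) - 1728)
(5) = -18*m - 4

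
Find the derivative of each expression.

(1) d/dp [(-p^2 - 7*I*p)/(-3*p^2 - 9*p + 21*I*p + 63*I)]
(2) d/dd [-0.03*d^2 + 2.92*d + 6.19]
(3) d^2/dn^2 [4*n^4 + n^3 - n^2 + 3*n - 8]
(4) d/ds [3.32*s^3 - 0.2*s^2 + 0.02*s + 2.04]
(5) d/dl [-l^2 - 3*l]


(1) = (p^2*(3 - 14*I) - 42*I*p + 147)/(3*p^4 + p^3*(18 - 42*I) + p^2*(-120 - 252*I) + p*(-882 - 378*I) - 1323)
(2) = 2.92 - 0.06*d
(3) = 48*n^2 + 6*n - 2
(4) = 9.96*s^2 - 0.4*s + 0.02
(5) = -2*l - 3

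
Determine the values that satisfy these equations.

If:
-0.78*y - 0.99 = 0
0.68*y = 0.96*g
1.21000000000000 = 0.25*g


Then:
No Solution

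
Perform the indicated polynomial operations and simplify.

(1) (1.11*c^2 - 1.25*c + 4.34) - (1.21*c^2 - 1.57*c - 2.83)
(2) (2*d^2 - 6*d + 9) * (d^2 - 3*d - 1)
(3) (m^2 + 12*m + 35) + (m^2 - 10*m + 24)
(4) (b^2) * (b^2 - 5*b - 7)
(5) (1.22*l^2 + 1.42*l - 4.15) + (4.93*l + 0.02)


(1) = -0.1*c^2 + 0.32*c + 7.17
(2) = 2*d^4 - 12*d^3 + 25*d^2 - 21*d - 9
(3) = 2*m^2 + 2*m + 59
(4) = b^4 - 5*b^3 - 7*b^2
(5) = 1.22*l^2 + 6.35*l - 4.13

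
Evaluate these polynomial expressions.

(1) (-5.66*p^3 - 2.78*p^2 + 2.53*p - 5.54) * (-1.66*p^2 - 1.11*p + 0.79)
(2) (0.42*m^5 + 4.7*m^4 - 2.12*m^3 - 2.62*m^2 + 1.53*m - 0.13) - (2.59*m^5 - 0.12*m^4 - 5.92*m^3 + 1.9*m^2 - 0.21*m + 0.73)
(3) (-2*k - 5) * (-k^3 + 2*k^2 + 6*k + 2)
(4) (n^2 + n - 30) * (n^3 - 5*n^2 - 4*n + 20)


(1) = 9.3956*p^5 + 10.8974*p^4 - 5.5854*p^3 + 4.1919*p^2 + 8.1481*p - 4.3766
(2) = -2.17*m^5 + 4.82*m^4 + 3.8*m^3 - 4.52*m^2 + 1.74*m - 0.86
(3) = 2*k^4 + k^3 - 22*k^2 - 34*k - 10
(4) = n^5 - 4*n^4 - 39*n^3 + 166*n^2 + 140*n - 600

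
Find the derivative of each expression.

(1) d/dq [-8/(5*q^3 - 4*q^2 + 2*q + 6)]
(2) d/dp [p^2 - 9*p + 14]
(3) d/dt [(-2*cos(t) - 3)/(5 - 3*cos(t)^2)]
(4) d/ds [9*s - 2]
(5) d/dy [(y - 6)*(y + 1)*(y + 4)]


(1) = 8*(15*q^2 - 8*q + 2)/(5*q^3 - 4*q^2 + 2*q + 6)^2
(2) = 2*p - 9
(3) = 2*(3*cos(t)^2 + 9*cos(t) + 5)*sin(t)/(3*sin(t)^2 + 2)^2
(4) = 9
(5) = 3*y^2 - 2*y - 26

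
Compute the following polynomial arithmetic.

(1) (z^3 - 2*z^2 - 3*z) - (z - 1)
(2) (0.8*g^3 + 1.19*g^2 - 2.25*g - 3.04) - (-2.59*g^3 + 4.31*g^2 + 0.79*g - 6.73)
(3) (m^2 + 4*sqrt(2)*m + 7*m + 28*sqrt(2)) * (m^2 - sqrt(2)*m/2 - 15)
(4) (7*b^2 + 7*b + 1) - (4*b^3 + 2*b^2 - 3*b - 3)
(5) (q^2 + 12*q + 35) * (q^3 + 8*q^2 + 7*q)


(1) = z^3 - 2*z^2 - 4*z + 1
(2) = 3.39*g^3 - 3.12*g^2 - 3.04*g + 3.69
(3) = m^4 + 7*sqrt(2)*m^3/2 + 7*m^3 - 19*m^2 + 49*sqrt(2)*m^2/2 - 133*m - 60*sqrt(2)*m - 420*sqrt(2)
(4) = -4*b^3 + 5*b^2 + 10*b + 4
(5) = q^5 + 20*q^4 + 138*q^3 + 364*q^2 + 245*q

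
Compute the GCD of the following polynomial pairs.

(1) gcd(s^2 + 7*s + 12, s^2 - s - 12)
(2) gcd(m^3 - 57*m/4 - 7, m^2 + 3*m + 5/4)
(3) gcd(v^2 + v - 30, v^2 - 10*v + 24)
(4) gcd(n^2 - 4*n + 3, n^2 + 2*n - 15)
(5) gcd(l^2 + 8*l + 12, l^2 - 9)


(1) = gcd((s + 3)*(s + 4), (s - 4)*(s + 3)) = s + 3
(2) = gcd((m - 4)*(m + 1/2)*(m + 7/2), (m + 1/2)*(m + 5/2)) = m + 1/2
(3) = gcd((v - 5)*(v + 6), (v - 6)*(v - 4)) = 1
(4) = gcd((n - 3)*(n - 1), (n - 3)*(n + 5)) = n - 3
(5) = 1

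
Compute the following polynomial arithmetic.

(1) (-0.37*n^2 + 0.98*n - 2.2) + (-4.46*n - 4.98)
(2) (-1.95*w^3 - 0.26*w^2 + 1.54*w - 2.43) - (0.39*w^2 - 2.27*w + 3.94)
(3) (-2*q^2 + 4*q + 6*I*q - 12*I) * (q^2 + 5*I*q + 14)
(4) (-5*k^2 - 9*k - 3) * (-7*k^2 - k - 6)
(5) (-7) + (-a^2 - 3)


(1) = -0.37*n^2 - 3.48*n - 7.18
(2) = -1.95*w^3 - 0.65*w^2 + 3.81*w - 6.37
(3) = -2*q^4 + 4*q^3 - 4*I*q^3 - 58*q^2 + 8*I*q^2 + 116*q + 84*I*q - 168*I
(4) = 35*k^4 + 68*k^3 + 60*k^2 + 57*k + 18
(5) = -a^2 - 10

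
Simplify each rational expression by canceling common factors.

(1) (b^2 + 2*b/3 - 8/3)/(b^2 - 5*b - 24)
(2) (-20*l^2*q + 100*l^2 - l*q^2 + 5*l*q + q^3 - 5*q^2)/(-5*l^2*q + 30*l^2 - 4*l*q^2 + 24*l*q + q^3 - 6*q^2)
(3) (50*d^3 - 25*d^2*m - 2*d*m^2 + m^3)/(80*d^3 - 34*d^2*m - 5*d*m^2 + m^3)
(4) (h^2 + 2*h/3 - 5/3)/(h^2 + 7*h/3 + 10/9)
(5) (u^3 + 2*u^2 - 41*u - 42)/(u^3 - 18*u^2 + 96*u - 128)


(1) = (3*b^2 + 2*b - 8)/(3*b^2 - 15*b - 72)
(2) = (4*l*q - 20*l + q^2 - 5*q)/(l*q - 6*l + q^2 - 6*q)
(3) = (5*d - m)/(8*d - m)
(4) = (3*h - 3)/(3*h + 2)
(5) = (u^3 + 2*u^2 - 41*u - 42)/(u^3 - 18*u^2 + 96*u - 128)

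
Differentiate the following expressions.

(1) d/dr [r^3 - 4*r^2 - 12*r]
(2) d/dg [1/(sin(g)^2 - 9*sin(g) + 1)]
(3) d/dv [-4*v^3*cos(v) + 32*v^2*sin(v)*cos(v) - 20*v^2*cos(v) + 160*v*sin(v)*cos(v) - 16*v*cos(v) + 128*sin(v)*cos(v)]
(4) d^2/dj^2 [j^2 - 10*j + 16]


(1) = 3*r^2 - 8*r - 12
(2) = (9 - 2*sin(g))*cos(g)/(sin(g)^2 - 9*sin(g) + 1)^2
(3) = 4*v^3*sin(v) + 20*v^2*sin(v) - 12*v^2*cos(v) + 32*v^2*cos(2*v) + 16*v*sin(v) + 32*v*sin(2*v) - 40*v*cos(v) + 160*v*cos(2*v) + 80*sin(2*v) - 16*cos(v) + 128*cos(2*v)
(4) = 2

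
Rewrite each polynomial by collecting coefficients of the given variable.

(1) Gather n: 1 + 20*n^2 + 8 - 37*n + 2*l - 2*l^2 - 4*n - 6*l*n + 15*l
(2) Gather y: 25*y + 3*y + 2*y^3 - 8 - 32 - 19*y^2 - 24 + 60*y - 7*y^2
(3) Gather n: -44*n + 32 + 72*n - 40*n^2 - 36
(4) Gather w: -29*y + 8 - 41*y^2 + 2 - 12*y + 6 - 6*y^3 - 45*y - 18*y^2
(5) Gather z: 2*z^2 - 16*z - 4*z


(1) = -2*l^2 + 17*l + 20*n^2 + n*(-6*l - 41) + 9
(2) = 2*y^3 - 26*y^2 + 88*y - 64
(3) = -40*n^2 + 28*n - 4
(4) = -6*y^3 - 59*y^2 - 86*y + 16
(5) = 2*z^2 - 20*z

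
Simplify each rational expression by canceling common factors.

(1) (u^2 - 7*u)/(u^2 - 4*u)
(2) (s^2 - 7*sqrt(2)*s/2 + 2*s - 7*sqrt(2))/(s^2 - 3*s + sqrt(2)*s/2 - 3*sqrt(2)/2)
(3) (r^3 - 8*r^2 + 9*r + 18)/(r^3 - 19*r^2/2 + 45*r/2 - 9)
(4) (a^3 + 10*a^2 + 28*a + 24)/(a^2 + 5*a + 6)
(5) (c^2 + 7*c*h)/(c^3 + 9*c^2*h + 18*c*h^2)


(1) = (u - 7)/(u - 4)
(2) = (4*s^2 + s*(8 - 14*sqrt(2)) - 28*sqrt(2))/(4*s^2 + s*(-12 + 2*sqrt(2)) - 6*sqrt(2))
(3) = (2*r + 2)/(2*r - 1)
(4) = (a^2 + 8*a + 12)/(a + 3)
(5) = (c + 7*h)/(c^2 + 9*c*h + 18*h^2)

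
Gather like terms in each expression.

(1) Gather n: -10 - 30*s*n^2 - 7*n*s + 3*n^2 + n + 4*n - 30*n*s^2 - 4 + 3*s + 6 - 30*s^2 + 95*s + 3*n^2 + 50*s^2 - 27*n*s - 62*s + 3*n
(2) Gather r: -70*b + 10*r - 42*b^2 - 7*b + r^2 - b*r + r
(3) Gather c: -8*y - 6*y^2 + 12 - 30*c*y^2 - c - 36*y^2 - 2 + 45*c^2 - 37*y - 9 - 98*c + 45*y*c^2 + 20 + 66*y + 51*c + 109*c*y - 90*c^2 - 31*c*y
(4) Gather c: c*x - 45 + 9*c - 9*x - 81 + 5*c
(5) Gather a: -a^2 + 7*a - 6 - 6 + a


(1) = n^2*(6 - 30*s) + n*(-30*s^2 - 34*s + 8) + 20*s^2 + 36*s - 8
(2) = -42*b^2 - 77*b + r^2 + r*(11 - b)
(3) = c^2*(45*y - 45) + c*(-30*y^2 + 78*y - 48) - 42*y^2 + 21*y + 21
(4) = c*(x + 14) - 9*x - 126
(5) = -a^2 + 8*a - 12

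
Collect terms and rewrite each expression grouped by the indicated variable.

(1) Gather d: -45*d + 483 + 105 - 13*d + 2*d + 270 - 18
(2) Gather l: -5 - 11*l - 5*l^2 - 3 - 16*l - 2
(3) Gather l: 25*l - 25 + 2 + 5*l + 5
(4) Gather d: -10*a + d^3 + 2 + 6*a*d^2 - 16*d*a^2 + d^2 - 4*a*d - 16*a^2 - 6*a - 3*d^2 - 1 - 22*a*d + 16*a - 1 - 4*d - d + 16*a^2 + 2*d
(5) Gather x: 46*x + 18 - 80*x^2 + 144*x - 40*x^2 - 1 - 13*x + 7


(1) = 840 - 56*d
(2) = -5*l^2 - 27*l - 10
(3) = 30*l - 18
(4) = d^3 + d^2*(6*a - 2) + d*(-16*a^2 - 26*a - 3)
(5) = -120*x^2 + 177*x + 24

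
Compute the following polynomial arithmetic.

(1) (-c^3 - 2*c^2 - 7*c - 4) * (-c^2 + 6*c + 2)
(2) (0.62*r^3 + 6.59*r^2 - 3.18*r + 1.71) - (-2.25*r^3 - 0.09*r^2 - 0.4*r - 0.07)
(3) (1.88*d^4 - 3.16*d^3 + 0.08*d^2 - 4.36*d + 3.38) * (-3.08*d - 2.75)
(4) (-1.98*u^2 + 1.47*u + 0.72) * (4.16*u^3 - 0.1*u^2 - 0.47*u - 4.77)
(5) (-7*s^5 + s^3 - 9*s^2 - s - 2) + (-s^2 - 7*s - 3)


(1) = c^5 - 4*c^4 - 7*c^3 - 42*c^2 - 38*c - 8
(2) = 2.87*r^3 + 6.68*r^2 - 2.78*r + 1.78
(3) = -5.7904*d^5 + 4.5628*d^4 + 8.4436*d^3 + 13.2088*d^2 + 1.5796*d - 9.295
(4) = -8.2368*u^5 + 6.3132*u^4 + 3.7788*u^3 + 8.6817*u^2 - 7.3503*u - 3.4344
(5) = -7*s^5 + s^3 - 10*s^2 - 8*s - 5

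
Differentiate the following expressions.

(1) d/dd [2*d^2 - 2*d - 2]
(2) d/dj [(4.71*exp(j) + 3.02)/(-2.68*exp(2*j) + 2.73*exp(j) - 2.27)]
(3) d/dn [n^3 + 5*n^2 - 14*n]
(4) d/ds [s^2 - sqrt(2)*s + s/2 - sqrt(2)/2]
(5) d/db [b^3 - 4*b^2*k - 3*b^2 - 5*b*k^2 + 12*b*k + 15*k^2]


(1) = 4*d - 2
(2) = (12.6228*exp(2*j) + 16.1872*exp(j) - 18.9363)*exp(j)/(7.1824*exp(4*j) - 14.6328*exp(3*j) + 19.6201*exp(2*j) - 12.3942*exp(j) + 5.1529)
(3) = 3*n^2 + 10*n - 14
(4) = 2*s - sqrt(2) + 1/2
(5) = 3*b^2 - 8*b*k - 6*b - 5*k^2 + 12*k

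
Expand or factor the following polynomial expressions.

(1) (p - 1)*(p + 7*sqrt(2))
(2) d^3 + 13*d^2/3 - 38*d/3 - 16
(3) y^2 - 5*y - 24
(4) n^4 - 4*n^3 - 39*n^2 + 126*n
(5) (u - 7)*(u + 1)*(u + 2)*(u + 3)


(1) = p^2 - p + 7*sqrt(2)*p - 7*sqrt(2)
(2) = (d - 8/3)*(d + 1)*(d + 6)
(3) = (y - 8)*(y + 3)
(4) = n*(n - 7)*(n - 3)*(n + 6)
(5) = u^4 - u^3 - 31*u^2 - 71*u - 42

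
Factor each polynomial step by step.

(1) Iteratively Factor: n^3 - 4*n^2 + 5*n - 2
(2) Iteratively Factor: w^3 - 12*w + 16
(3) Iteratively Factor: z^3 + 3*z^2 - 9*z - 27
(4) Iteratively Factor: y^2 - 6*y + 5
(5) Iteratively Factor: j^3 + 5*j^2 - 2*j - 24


(1) = (n - 1)*(n^2 - 3*n + 2) = (n - 2)*(n - 1)*(n - 1)
(2) = (w + 4)*(w^2 - 4*w + 4) = (w - 2)*(w + 4)*(w - 2)
(3) = (z + 3)*(z^2 - 9) = (z - 3)*(z + 3)*(z + 3)
(4) = (y - 1)*(y - 5)
(5) = (j + 3)*(j^2 + 2*j - 8) = (j - 2)*(j + 3)*(j + 4)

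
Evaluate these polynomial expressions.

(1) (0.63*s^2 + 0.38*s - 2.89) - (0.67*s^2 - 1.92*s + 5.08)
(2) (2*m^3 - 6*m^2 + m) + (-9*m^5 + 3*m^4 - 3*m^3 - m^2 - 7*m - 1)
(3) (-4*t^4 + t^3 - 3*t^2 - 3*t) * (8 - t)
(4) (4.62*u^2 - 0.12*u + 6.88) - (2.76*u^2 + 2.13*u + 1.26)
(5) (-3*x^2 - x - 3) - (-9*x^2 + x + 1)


(1) = -0.04*s^2 + 2.3*s - 7.97
(2) = -9*m^5 + 3*m^4 - m^3 - 7*m^2 - 6*m - 1
(3) = 4*t^5 - 33*t^4 + 11*t^3 - 21*t^2 - 24*t
(4) = 1.86*u^2 - 2.25*u + 5.62
(5) = 6*x^2 - 2*x - 4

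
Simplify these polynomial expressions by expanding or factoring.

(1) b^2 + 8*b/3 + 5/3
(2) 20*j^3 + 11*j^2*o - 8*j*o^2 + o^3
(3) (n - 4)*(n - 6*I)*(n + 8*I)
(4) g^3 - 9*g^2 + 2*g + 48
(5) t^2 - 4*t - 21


(1) = (b + 1)*(b + 5/3)
(2) = (-5*j + o)*(-4*j + o)*(j + o)
(3) = n^3 - 4*n^2 + 2*I*n^2 + 48*n - 8*I*n - 192
(4) = (g - 8)*(g - 3)*(g + 2)
(5) = (t - 7)*(t + 3)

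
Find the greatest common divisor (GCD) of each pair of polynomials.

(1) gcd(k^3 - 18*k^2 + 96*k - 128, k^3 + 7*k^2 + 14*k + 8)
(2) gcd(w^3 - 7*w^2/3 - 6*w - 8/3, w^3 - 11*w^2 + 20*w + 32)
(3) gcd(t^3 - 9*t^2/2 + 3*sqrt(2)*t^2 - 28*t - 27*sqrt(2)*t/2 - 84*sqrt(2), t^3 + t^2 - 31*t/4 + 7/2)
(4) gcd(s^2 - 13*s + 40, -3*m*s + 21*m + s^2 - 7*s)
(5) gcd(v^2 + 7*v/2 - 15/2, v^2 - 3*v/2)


(1) = 1
(2) = w^2 - 3*w - 4
(3) = t + 7/2
(4) = gcd((s - 8)*(s - 5), (-3*m + s)*(s - 7)) = 1
(5) = gcd((v - 3/2)*(v + 5), v*(v - 3/2)) = v - 3/2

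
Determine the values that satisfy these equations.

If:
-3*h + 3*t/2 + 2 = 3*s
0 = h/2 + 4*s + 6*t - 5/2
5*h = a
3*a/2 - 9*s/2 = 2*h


Then:
a = 945/577
h = 189/577
s = 231/577
t = 212/1731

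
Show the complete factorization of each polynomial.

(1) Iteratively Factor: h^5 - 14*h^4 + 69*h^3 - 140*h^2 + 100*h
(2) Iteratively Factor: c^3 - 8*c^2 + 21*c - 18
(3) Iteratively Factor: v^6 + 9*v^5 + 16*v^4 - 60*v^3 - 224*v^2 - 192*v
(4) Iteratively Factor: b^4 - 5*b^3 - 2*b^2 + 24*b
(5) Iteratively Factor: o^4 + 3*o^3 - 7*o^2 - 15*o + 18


(1) = (h - 5)*(h^4 - 9*h^3 + 24*h^2 - 20*h) = (h - 5)*(h - 2)*(h^3 - 7*h^2 + 10*h) = h*(h - 5)*(h - 2)*(h^2 - 7*h + 10) = h*(h - 5)*(h - 2)^2*(h - 5)
(2) = (c - 3)*(c^2 - 5*c + 6) = (c - 3)^2*(c - 2)
(3) = (v + 2)*(v^5 + 7*v^4 + 2*v^3 - 64*v^2 - 96*v) = (v + 2)*(v + 4)*(v^4 + 3*v^3 - 10*v^2 - 24*v) = (v + 2)*(v + 4)^2*(v^3 - v^2 - 6*v) = v*(v + 2)*(v + 4)^2*(v^2 - v - 6) = v*(v + 2)^2*(v + 4)^2*(v - 3)
(4) = (b - 3)*(b^3 - 2*b^2 - 8*b) = (b - 3)*(b + 2)*(b^2 - 4*b) = (b - 4)*(b - 3)*(b + 2)*(b)
(5) = (o - 2)*(o^3 + 5*o^2 + 3*o - 9) = (o - 2)*(o + 3)*(o^2 + 2*o - 3) = (o - 2)*(o + 3)^2*(o - 1)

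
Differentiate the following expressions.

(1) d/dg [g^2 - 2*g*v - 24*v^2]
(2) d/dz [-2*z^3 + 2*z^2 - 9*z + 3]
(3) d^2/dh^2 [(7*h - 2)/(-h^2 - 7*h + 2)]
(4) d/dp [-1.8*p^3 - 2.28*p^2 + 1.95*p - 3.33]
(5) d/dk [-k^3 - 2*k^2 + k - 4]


(1) = 2*g - 2*v
(2) = -6*z^2 + 4*z - 9
(3) = 2*(-(2*h + 7)^2*(7*h - 2) + (21*h + 47)*(h^2 + 7*h - 2))/(h^2 + 7*h - 2)^3
(4) = -5.4*p^2 - 4.56*p + 1.95
(5) = -3*k^2 - 4*k + 1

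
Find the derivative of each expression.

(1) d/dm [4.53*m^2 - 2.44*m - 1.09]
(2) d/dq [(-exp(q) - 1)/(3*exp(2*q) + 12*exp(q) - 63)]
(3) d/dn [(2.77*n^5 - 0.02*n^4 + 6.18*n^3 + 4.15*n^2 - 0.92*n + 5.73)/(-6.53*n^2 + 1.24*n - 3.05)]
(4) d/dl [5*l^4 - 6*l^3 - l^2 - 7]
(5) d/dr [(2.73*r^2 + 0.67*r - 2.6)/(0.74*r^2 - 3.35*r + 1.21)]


(1) = 9.06*m - 2.44
(2) = (2*(exp(q) + 1)*(exp(q) + 2) - exp(2*q) - 4*exp(q) + 21)*exp(q)/(3*(exp(2*q) + 4*exp(q) - 21)^2)
(3) = (-54.2643*n^6 + 14.0004*n^5 - 82.6723*n^4 + 15.5704*n^3 - 57.4086*n^2 + 49.5188*n - 4.2992)/(42.6409*n^4 - 16.1944*n^3 + 41.3706*n^2 - 7.564*n + 9.3025)
(4) = 2*l*(10*l^2 - 9*l - 1)
(5) = (-9.6413*r^2 + 10.4546*r - 7.8993)/(0.5476*r^4 - 4.958*r^3 + 13.0133*r^2 - 8.107*r + 1.4641)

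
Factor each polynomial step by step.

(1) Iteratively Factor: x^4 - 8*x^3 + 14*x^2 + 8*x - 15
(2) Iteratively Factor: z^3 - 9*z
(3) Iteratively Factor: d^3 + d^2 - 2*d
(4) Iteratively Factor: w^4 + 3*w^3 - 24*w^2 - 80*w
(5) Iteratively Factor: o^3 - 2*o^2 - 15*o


(1) = (x - 5)*(x^3 - 3*x^2 - x + 3) = (x - 5)*(x - 1)*(x^2 - 2*x - 3) = (x - 5)*(x - 3)*(x - 1)*(x + 1)
(2) = (z + 3)*(z^2 - 3*z) = (z - 3)*(z + 3)*(z)
(3) = (d - 1)*(d^2 + 2*d) = d*(d - 1)*(d + 2)
(4) = (w)*(w^3 + 3*w^2 - 24*w - 80) = w*(w + 4)*(w^2 - w - 20) = w*(w - 5)*(w + 4)*(w + 4)
(5) = (o - 5)*(o^2 + 3*o) = o*(o - 5)*(o + 3)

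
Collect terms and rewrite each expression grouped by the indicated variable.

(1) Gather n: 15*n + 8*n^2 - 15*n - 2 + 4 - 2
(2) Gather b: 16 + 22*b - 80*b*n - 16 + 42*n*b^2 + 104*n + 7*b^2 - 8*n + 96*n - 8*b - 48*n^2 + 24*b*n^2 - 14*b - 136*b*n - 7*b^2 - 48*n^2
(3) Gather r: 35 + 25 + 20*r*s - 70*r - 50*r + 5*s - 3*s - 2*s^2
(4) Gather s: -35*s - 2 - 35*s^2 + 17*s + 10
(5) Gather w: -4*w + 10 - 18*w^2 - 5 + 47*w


(1) = 8*n^2
(2) = 42*b^2*n + b*(24*n^2 - 216*n) - 96*n^2 + 192*n
(3) = r*(20*s - 120) - 2*s^2 + 2*s + 60
(4) = -35*s^2 - 18*s + 8
(5) = -18*w^2 + 43*w + 5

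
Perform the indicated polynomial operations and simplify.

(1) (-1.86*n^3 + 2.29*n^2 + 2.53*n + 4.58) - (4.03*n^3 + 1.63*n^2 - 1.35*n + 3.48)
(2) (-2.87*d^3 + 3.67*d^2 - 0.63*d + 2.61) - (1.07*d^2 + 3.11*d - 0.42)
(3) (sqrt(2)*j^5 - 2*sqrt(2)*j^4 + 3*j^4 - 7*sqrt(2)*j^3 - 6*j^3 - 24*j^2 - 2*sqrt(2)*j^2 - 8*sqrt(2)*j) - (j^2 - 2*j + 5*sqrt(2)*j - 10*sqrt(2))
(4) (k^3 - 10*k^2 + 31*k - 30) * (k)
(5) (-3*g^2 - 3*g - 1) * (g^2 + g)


(1) = -5.89*n^3 + 0.66*n^2 + 3.88*n + 1.1
(2) = -2.87*d^3 + 2.6*d^2 - 3.74*d + 3.03
(3) = sqrt(2)*j^5 - 2*sqrt(2)*j^4 + 3*j^4 - 7*sqrt(2)*j^3 - 6*j^3 - 25*j^2 - 2*sqrt(2)*j^2 - 13*sqrt(2)*j + 2*j + 10*sqrt(2)
(4) = k^4 - 10*k^3 + 31*k^2 - 30*k
(5) = -3*g^4 - 6*g^3 - 4*g^2 - g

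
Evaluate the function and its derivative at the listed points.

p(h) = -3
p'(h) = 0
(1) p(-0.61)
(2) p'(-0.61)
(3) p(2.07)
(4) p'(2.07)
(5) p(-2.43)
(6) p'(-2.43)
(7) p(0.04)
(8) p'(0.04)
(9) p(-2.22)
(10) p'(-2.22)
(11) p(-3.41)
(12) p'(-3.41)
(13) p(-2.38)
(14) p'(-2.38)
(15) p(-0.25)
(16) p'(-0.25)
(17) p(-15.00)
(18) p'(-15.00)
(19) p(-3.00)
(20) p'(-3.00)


(1) = -3.00
(2) = 0.00
(3) = -3.00
(4) = 0.00
(5) = -3.00
(6) = 0.00
(7) = -3.00
(8) = 0.00
(9) = -3.00
(10) = 0.00
(11) = -3.00
(12) = 0.00
(13) = -3.00
(14) = 0.00
(15) = -3.00
(16) = 0.00
(17) = -3.00
(18) = 0.00
(19) = -3.00
(20) = 0.00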